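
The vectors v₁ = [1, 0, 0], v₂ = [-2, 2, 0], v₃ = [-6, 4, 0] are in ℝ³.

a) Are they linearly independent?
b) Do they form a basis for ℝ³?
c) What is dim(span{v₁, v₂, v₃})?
Not independent, not a basis, dim(span) = 2

Check whether v₃ can be written as a linear combination of v₁ and v₂.
v₃ = (-2)·v₁ + (2)·v₂ = [-6, 4, 0], so the three vectors are linearly dependent.
Thus they do not form a basis for ℝ³, and dim(span{v₁, v₂, v₃}) = 2 (spanned by v₁ and v₂).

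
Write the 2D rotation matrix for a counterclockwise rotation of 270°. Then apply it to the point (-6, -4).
R = [[0, 1], [-1, 0]]; R·(-6, -4) = (-4, 6)

Rotation matrix formula: R(θ) = [[cos θ, -sin θ], [sin θ, cos θ]]
For θ = 270°:
cos(270°) = 0
sin(270°) = -1
R = [[0, 1], [-1, 0]]
Apply to (-6, -4): [0·-6 + (1)·-4, -1·-6 + 0·-4] = (-4, 6)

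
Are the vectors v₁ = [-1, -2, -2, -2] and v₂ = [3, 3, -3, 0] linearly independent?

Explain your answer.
Yes, linearly independent

Two vectors are linearly dependent iff one is a scalar multiple of the other.
No single scalar k satisfies v₂ = k·v₁ (the ratios of corresponding entries disagree), so v₁ and v₂ are linearly independent.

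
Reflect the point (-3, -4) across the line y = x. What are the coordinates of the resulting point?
(-4, -3)

Reflection across line y = x: (-3, -4) → (-4, -3)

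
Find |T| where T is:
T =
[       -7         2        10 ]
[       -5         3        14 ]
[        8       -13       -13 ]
det(T) = -497

Expand along row 0 (cofactor expansion): det(T) = a*(e*i - f*h) - b*(d*i - f*g) + c*(d*h - e*g), where the 3×3 is [[a, b, c], [d, e, f], [g, h, i]].
Minor M_00 = (3)*(-13) - (14)*(-13) = -39 + 182 = 143.
Minor M_01 = (-5)*(-13) - (14)*(8) = 65 - 112 = -47.
Minor M_02 = (-5)*(-13) - (3)*(8) = 65 - 24 = 41.
det(T) = (-7)*(143) - (2)*(-47) + (10)*(41) = -1001 + 94 + 410 = -497.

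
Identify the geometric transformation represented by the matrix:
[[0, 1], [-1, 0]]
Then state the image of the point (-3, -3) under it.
rotation by 90° clockwise (i.e., 270° counterclockwise); image of (-3, -3) is (-3, 3)

This matches the form [[cos θ, -sin θ], [sin θ, cos θ]] of a rotation matrix; reading off cos θ and sin θ gives the angle.
The matrix [[0, 1], [-1, 0]] represents: rotation by 90° clockwise (i.e., 270° counterclockwise).
Applying it to (-3, -3): [0·-3 + 1·-3, -1·-3 + 0·-3] = (-3, 3).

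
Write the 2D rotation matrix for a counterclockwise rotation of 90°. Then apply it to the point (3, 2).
R = [[0, -1], [1, 0]]; R·(3, 2) = (-2, 3)

Rotation matrix formula: R(θ) = [[cos θ, -sin θ], [sin θ, cos θ]]
For θ = 90°:
cos(90°) = 0
sin(90°) = 1
R = [[0, -1], [1, 0]]
Apply to (3, 2): [0·3 + (-1)·2, 1·3 + 0·2] = (-2, 3)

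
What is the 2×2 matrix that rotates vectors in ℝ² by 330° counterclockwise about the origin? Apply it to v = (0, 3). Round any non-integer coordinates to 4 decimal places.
R = [[√3/2, 1/2], [-1/2, √3/2]]; R·v = (1.5000, 2.5981)

A counterclockwise rotation by angle θ in ℝ² has matrix R(θ) = [[cos θ, -sin θ], [sin θ, cos θ]].
For θ = 330°: cos θ = √3/2, sin θ = -1/2.
R(330°) = [[√3/2, 1/2], [-1/2, √3/2]].
R·v = [√3/2·0 + (1/2)·3, -1/2·0 + √3/2·3] = (1.5000, 2.5981).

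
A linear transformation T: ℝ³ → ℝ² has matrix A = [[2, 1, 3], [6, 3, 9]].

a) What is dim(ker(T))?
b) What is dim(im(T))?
dim(ker) = 2, dim(im) = 1

Observe that row 2 = 3 × row 1 (so the rows are linearly dependent).
Thus rank(A) = 1 (only one linearly independent row).
dim(im(T)) = rank(A) = 1.
By the rank-nullity theorem applied to T: ℝ³ → ℝ², rank(A) + nullity(A) = 3 (the domain dimension), so dim(ker(T)) = 3 - 1 = 2.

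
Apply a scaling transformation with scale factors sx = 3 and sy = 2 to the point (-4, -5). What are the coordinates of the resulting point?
(-12, -10)

Scaling matrix:
[[3, 0], [0, 2]]
Result: (-4 × 3, -5 × 2) = (-12, -10)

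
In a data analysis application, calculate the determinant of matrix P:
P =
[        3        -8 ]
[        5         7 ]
det(P) = 61

For a 2×2 matrix [[a, b], [c, d]], det = a*d - b*c.
det(P) = (3)*(7) - (-8)*(5) = 21 + 40 = 61.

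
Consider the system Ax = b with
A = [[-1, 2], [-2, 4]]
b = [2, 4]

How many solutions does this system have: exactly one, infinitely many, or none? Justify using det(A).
Infinitely many solutions

det(A) = (-1)*(4) - (2)*(-2) = 0, so A is singular (column 2 is -2 times column 1).
b = [2, 4] = -2 * column 1 of A, so b lies in the column space of A.
A singular matrix whose right-hand side is in its column space gives a 1-parameter family of solutions — infinitely many.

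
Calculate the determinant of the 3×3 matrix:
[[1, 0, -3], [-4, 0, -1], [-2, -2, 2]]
-26

Expansion along first row:
det = 1·det([[0,-1],[-2,2]]) - 0·det([[-4,-1],[-2,2]]) + -3·det([[-4,0],[-2,-2]])
    = 1·(0·2 - -1·-2) - 0·(-4·2 - -1·-2) + -3·(-4·-2 - 0·-2)
    = 1·-2 - 0·-10 + -3·8
    = -2 + 0 + -24 = -26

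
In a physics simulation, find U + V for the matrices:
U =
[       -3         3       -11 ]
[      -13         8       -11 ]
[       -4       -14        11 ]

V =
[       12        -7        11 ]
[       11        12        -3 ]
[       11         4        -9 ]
U + V =
[        9        -4         0 ]
[       -2        20       -14 ]
[        7       -10         2 ]

Matrix addition is elementwise: (U+V)[i][j] = U[i][j] + V[i][j].
  (U+V)[0][0] = (-3) + (12) = 9
  (U+V)[0][1] = (3) + (-7) = -4
  (U+V)[0][2] = (-11) + (11) = 0
  (U+V)[1][0] = (-13) + (11) = -2
  (U+V)[1][1] = (8) + (12) = 20
  (U+V)[1][2] = (-11) + (-3) = -14
  (U+V)[2][0] = (-4) + (11) = 7
  (U+V)[2][1] = (-14) + (4) = -10
  (U+V)[2][2] = (11) + (-9) = 2
U + V =
[        9        -4         0 ]
[       -2        20       -14 ]
[        7       -10         2 ]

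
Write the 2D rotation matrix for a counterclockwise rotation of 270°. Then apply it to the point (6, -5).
R = [[0, 1], [-1, 0]]; R·(6, -5) = (-5, -6)

Rotation matrix formula: R(θ) = [[cos θ, -sin θ], [sin θ, cos θ]]
For θ = 270°:
cos(270°) = 0
sin(270°) = -1
R = [[0, 1], [-1, 0]]
Apply to (6, -5): [0·6 + (1)·-5, -1·6 + 0·-5] = (-5, -6)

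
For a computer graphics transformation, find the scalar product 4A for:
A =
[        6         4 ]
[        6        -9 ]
4A =
[       24        16 ]
[       24       -36 ]

Scalar multiplication is elementwise: (4A)[i][j] = 4 * A[i][j].
  (4A)[0][0] = 4 * (6) = 24
  (4A)[0][1] = 4 * (4) = 16
  (4A)[1][0] = 4 * (6) = 24
  (4A)[1][1] = 4 * (-9) = -36
4A =
[       24        16 ]
[       24       -36 ]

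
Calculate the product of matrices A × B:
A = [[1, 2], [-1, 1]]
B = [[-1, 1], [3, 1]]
[[5, 3], [4, 0]]

Matrix multiplication:
C[0][0] = 1×-1 + 2×3 = 5
C[0][1] = 1×1 + 2×1 = 3
C[1][0] = -1×-1 + 1×3 = 4
C[1][1] = -1×1 + 1×1 = 0
Result: [[5, 3], [4, 0]]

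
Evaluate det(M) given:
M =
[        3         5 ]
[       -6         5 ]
det(M) = 45

For a 2×2 matrix [[a, b], [c, d]], det = a*d - b*c.
det(M) = (3)*(5) - (5)*(-6) = 15 + 30 = 45.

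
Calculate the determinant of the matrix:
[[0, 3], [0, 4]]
0

For a 2×2 matrix [[a, b], [c, d]], det = ad - bc
det = (0)(4) - (3)(0) = 0 - 0 = 0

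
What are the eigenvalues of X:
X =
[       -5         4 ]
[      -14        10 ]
λ = 2, 3

Solve det(X - λI) = 0. For a 2×2 matrix the characteristic equation is λ² - (trace)λ + det = 0.
trace(X) = a + d = -5 + 10 = 5.
det(X) = a*d - b*c = (-5)*(10) - (4)*(-14) = -50 + 56 = 6.
Characteristic equation: λ² - (5)λ + (6) = 0.
Discriminant = (5)² - 4*(6) = 25 - 24 = 1.
λ = (5 ± √1) / 2 = (5 ± 1) / 2 = 2, 3.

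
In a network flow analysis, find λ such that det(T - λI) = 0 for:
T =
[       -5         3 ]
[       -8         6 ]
λ = -2, 3

Solve det(T - λI) = 0. For a 2×2 matrix the characteristic equation is λ² - (trace)λ + det = 0.
trace(T) = a + d = -5 + 6 = 1.
det(T) = a*d - b*c = (-5)*(6) - (3)*(-8) = -30 + 24 = -6.
Characteristic equation: λ² - (1)λ + (-6) = 0.
Discriminant = (1)² - 4*(-6) = 1 + 24 = 25.
λ = (1 ± √25) / 2 = (1 ± 5) / 2 = -2, 3.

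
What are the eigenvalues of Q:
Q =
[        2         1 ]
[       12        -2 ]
λ = -4, 4

Solve det(Q - λI) = 0. For a 2×2 matrix the characteristic equation is λ² - (trace)λ + det = 0.
trace(Q) = a + d = 2 - 2 = 0.
det(Q) = a*d - b*c = (2)*(-2) - (1)*(12) = -4 - 12 = -16.
Characteristic equation: λ² - (0)λ + (-16) = 0.
Discriminant = (0)² - 4*(-16) = 0 + 64 = 64.
λ = (0 ± √64) / 2 = (0 ± 8) / 2 = -4, 4.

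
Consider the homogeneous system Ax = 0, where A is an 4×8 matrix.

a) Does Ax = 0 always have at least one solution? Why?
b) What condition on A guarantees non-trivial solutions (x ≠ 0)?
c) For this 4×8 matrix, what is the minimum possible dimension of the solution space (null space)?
a) Yes, x = 0 is always a solution. b) When A has linearly dependent columns (rank < n). c) Minimum nullity = 4.

a) x = 0 satisfies A·0 = 0, so the zero vector is always a solution.
b) Non-trivial solutions exist iff the columns of A are linearly dependent, equivalently rank(A) < n (the number of columns).
c) By rank-nullity, rank(A) + nullity(A) = n = 8. Since A has only 4 rows, rank(A) ≤ 4, so nullity(A) ≥ 8 - 4 = 4.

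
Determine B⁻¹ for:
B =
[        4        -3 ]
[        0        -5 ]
det(B) = -20
B⁻¹ =
[      1/4     -3/20 ]
[        0      -1/5 ]

For a 2×2 matrix B = [[a, b], [c, d]] with det(B) ≠ 0, B⁻¹ = (1/det(B)) * [[d, -b], [-c, a]].
det(B) = (4)*(-5) - (-3)*(0) = -20 - 0 = -20.
B⁻¹ = (1/-20) * [[-5, 3], [0, 4]].
Dividing each entry by -20 and reducing:
B⁻¹ =
[      1/4     -3/20 ]
[        0      -1/5 ]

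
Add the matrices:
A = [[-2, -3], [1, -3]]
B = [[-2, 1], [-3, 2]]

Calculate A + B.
[[-4, -2], [-2, -1]]

Add corresponding elements:
(-2)+(-2)=-4
(-3)+(1)=-2
(1)+(-3)=-2
(-3)+(2)=-1
A + B = [[-4, -2], [-2, -1]]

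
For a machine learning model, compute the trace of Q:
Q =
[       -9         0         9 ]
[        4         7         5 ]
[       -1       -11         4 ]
tr(Q) = -9 + 7 + 4 = 2

The trace of a square matrix is the sum of its diagonal entries.
Diagonal entries of Q: Q[0][0] = -9, Q[1][1] = 7, Q[2][2] = 4.
tr(Q) = -9 + 7 + 4 = 2.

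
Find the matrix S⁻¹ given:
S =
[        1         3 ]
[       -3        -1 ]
det(S) = 8
S⁻¹ =
[     -1/8      -3/8 ]
[      3/8       1/8 ]

For a 2×2 matrix S = [[a, b], [c, d]] with det(S) ≠ 0, S⁻¹ = (1/det(S)) * [[d, -b], [-c, a]].
det(S) = (1)*(-1) - (3)*(-3) = -1 + 9 = 8.
S⁻¹ = (1/8) * [[-1, -3], [3, 1]].
Dividing each entry by 8 and reducing:
S⁻¹ =
[     -1/8      -3/8 ]
[      3/8       1/8 ]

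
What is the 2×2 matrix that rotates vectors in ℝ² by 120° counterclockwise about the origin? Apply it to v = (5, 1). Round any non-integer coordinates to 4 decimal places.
R = [[-1/2, -√3/2], [√3/2, -1/2]]; R·v = (-3.3660, 3.8301)

A counterclockwise rotation by angle θ in ℝ² has matrix R(θ) = [[cos θ, -sin θ], [sin θ, cos θ]].
For θ = 120°: cos θ = -1/2, sin θ = √3/2.
R(120°) = [[-1/2, -√3/2], [√3/2, -1/2]].
R·v = [-1/2·5 + (-√3/2)·1, √3/2·5 + -1/2·1] = (-3.3660, 3.8301).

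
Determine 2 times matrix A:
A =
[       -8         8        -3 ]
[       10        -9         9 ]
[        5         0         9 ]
2A =
[      -16        16        -6 ]
[       20       -18        18 ]
[       10         0        18 ]

Scalar multiplication is elementwise: (2A)[i][j] = 2 * A[i][j].
  (2A)[0][0] = 2 * (-8) = -16
  (2A)[0][1] = 2 * (8) = 16
  (2A)[0][2] = 2 * (-3) = -6
  (2A)[1][0] = 2 * (10) = 20
  (2A)[1][1] = 2 * (-9) = -18
  (2A)[1][2] = 2 * (9) = 18
  (2A)[2][0] = 2 * (5) = 10
  (2A)[2][1] = 2 * (0) = 0
  (2A)[2][2] = 2 * (9) = 18
2A =
[      -16        16        -6 ]
[       20       -18        18 ]
[       10         0        18 ]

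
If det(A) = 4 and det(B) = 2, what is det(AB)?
8

Use the multiplicative property of determinants: det(AB) = det(A)*det(B).
det(AB) = (4)*(2) = 8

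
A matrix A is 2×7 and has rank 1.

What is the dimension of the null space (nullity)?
6

The rank-nullity theorem for an m×n matrix states:
rank(A) + nullity(A) = n (the number of columns).
Here n = 7 and rank(A) = 1, so nullity(A) = 7 - 1 = 6.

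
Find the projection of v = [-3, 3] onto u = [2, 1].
[-6/5, -3/5]

The projection of v onto u is proj_u(v) = ((v·u) / (u·u)) · u.
v·u = (-3)*(2) + (3)*(1) = -3.
u·u = (2)*(2) + (1)*(1) = 5.
coefficient = -3 / 5 = -3/5.
proj_u(v) = -3/5 · [2, 1] = [-6/5, -3/5].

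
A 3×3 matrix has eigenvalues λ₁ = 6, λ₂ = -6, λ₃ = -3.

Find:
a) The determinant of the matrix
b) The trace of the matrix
det = 108, trace = -3

Two standard eigenvalue identities:
- det(A) equals the product of the eigenvalues (counted with multiplicity).
- trace(A) equals the sum of the eigenvalues.
det(A) = (6)*(-6)*(-3) = 108.
trace(A) = 6 - 6 - 3 = -3.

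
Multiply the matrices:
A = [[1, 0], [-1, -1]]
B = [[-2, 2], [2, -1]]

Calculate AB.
[[-2, 2], [0, -1]]

Each entry (i,j) of AB = sum over k of A[i][k]*B[k][j].
(AB)[0][0] = (1)*(-2) + (0)*(2) = -2
(AB)[0][1] = (1)*(2) + (0)*(-1) = 2
(AB)[1][0] = (-1)*(-2) + (-1)*(2) = 0
(AB)[1][1] = (-1)*(2) + (-1)*(-1) = -1
AB = [[-2, 2], [0, -1]]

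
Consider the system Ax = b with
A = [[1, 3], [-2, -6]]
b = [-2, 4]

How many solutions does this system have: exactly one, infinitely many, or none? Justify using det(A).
Infinitely many solutions

det(A) = (1)*(-6) - (3)*(-2) = 0, so A is singular (column 2 is 3 times column 1).
b = [-2, 4] = -2 * column 1 of A, so b lies in the column space of A.
A singular matrix whose right-hand side is in its column space gives a 1-parameter family of solutions — infinitely many.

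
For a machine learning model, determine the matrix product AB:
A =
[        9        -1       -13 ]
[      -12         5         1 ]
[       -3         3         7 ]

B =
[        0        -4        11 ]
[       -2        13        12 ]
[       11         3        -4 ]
AB =
[     -141       -88       139 ]
[        1       116       -76 ]
[       71        72       -25 ]

Matrix multiplication: (AB)[i][j] = sum over k of A[i][k] * B[k][j].
  (AB)[0][0] = (9)*(0) + (-1)*(-2) + (-13)*(11) = -141
  (AB)[0][1] = (9)*(-4) + (-1)*(13) + (-13)*(3) = -88
  (AB)[0][2] = (9)*(11) + (-1)*(12) + (-13)*(-4) = 139
  (AB)[1][0] = (-12)*(0) + (5)*(-2) + (1)*(11) = 1
  (AB)[1][1] = (-12)*(-4) + (5)*(13) + (1)*(3) = 116
  (AB)[1][2] = (-12)*(11) + (5)*(12) + (1)*(-4) = -76
  (AB)[2][0] = (-3)*(0) + (3)*(-2) + (7)*(11) = 71
  (AB)[2][1] = (-3)*(-4) + (3)*(13) + (7)*(3) = 72
  (AB)[2][2] = (-3)*(11) + (3)*(12) + (7)*(-4) = -25
AB =
[     -141       -88       139 ]
[        1       116       -76 ]
[       71        72       -25 ]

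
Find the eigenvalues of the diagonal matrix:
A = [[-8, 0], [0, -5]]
λ₁ = -8, λ₂ = -5

The characteristic polynomial of A is det(A - λI) = (-8 - λ)(-5 - λ) = 0.
The roots are λ = -8 and λ = -5, so the eigenvalues are the diagonal entries.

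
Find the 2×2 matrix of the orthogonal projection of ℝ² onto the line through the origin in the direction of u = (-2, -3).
[[4/13, 6/13], [6/13, 9/13]]

The orthogonal projection onto the line spanned by a nonzero vector u = (a, b) has matrix P = (u uᵀ) / (uᵀ u) = (1/(a² + b²)) · [[a², ab], [ab, b²]].
Here u = (-2, -3), so a² + b² = 4 + 9 = 13.
P = (1/13) · [[4, 6], [6, 9]] = [[4/13, 6/13], [6/13, 9/13]].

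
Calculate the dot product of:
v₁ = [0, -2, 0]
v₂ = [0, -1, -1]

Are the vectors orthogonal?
2, No

The dot product is the sum of products of corresponding components.
v₁·v₂ = (0)*(0) + (-2)*(-1) + (0)*(-1) = 0 + 2 + 0 = 2.
Two vectors are orthogonal iff their dot product is 0; here the dot product is 2, so the vectors are not orthogonal.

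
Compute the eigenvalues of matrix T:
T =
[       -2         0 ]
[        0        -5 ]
λ = -5, -2

Solve det(T - λI) = 0. For a 2×2 matrix the characteristic equation is λ² - (trace)λ + det = 0.
trace(T) = a + d = -2 - 5 = -7.
det(T) = a*d - b*c = (-2)*(-5) - (0)*(0) = 10 - 0 = 10.
Characteristic equation: λ² - (-7)λ + (10) = 0.
Discriminant = (-7)² - 4*(10) = 49 - 40 = 9.
λ = (-7 ± √9) / 2 = (-7 ± 3) / 2 = -5, -2.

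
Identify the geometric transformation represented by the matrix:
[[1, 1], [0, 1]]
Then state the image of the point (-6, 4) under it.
horizontal shear with factor 1; image of (-6, 4) is (-2, 4)

The matrix [[1, k], [0, 1]] sends (x, y) to (x + 1y, y), leaving the y-coordinate fixed: a horizontal shear.
The matrix [[1, 1], [0, 1]] represents: horizontal shear with factor 1.
Applying it to (-6, 4): [1·-6 + 1·4, 0·-6 + 1·4] = (-2, 4).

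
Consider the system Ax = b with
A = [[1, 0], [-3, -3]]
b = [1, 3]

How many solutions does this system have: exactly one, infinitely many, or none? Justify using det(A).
Exactly one solution

Compute det(A) = (1)*(-3) - (0)*(-3) = -3.
Because det(A) ≠ 0, A is invertible and Ax = b has a unique solution for every b (here x = A⁻¹ b).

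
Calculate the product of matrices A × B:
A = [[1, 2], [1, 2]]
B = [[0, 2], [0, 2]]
[[0, 6], [0, 6]]

Matrix multiplication:
C[0][0] = 1×0 + 2×0 = 0
C[0][1] = 1×2 + 2×2 = 6
C[1][0] = 1×0 + 2×0 = 0
C[1][1] = 1×2 + 2×2 = 6
Result: [[0, 6], [0, 6]]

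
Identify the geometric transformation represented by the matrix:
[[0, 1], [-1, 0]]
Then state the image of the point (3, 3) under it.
rotation by 90° clockwise (i.e., 270° counterclockwise); image of (3, 3) is (3, -3)

This matches the form [[cos θ, -sin θ], [sin θ, cos θ]] of a rotation matrix; reading off cos θ and sin θ gives the angle.
The matrix [[0, 1], [-1, 0]] represents: rotation by 90° clockwise (i.e., 270° counterclockwise).
Applying it to (3, 3): [0·3 + 1·3, -1·3 + 0·3] = (3, -3).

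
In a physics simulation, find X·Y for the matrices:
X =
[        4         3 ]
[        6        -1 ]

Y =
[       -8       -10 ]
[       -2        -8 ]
XY =
[      -38       -64 ]
[      -46       -52 ]

Matrix multiplication: (XY)[i][j] = sum over k of X[i][k] * Y[k][j].
  (XY)[0][0] = (4)*(-8) + (3)*(-2) = -38
  (XY)[0][1] = (4)*(-10) + (3)*(-8) = -64
  (XY)[1][0] = (6)*(-8) + (-1)*(-2) = -46
  (XY)[1][1] = (6)*(-10) + (-1)*(-8) = -52
XY =
[      -38       -64 ]
[      -46       -52 ]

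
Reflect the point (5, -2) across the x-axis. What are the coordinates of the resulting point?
(5, 2)

Reflection across x-axis: (5, -2) → (5, 2)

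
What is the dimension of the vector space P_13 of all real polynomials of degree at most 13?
Dimension = 14

A polynomial of degree at most 13 can be written as a₀ + a₁x + a₂x² + … + a_13x^13, with 14 free coefficients a₀, …, a_13.
The set {1, x, x², …, x^13} is a basis: it spans P_13 (every such polynomial is a linear combination of these) and is linearly independent (a polynomial is zero iff all its coefficients are zero).
Therefore dim(P_13) = 13 + 1 = 14.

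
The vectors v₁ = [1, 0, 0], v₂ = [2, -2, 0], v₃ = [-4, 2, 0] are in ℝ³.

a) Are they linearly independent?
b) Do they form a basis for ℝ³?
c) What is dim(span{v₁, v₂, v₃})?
Not independent, not a basis, dim(span) = 2

Check whether v₃ can be written as a linear combination of v₁ and v₂.
v₃ = (-2)·v₁ + (-1)·v₂ = [-4, 2, 0], so the three vectors are linearly dependent.
Thus they do not form a basis for ℝ³, and dim(span{v₁, v₂, v₃}) = 2 (spanned by v₁ and v₂).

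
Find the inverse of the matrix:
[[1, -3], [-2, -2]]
[[1/4, -3/8], [-1/4, -1/8]]

For [[a,b],[c,d]], inverse = (1/det)·[[d,-b],[-c,a]]
det = 1·-2 - -3·-2 = -8
Inverse = (1/-8)·[[-2, 3], [2, 1]]
        = [[1/4, -3/8], [-1/4, -1/8]]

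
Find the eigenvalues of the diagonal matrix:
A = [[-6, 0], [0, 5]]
λ₁ = -6, λ₂ = 5

The characteristic polynomial of A is det(A - λI) = (-6 - λ)(5 - λ) = 0.
The roots are λ = -6 and λ = 5, so the eigenvalues are the diagonal entries.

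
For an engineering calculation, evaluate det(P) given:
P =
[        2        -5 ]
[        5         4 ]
det(P) = 33

For a 2×2 matrix [[a, b], [c, d]], det = a*d - b*c.
det(P) = (2)*(4) - (-5)*(5) = 8 + 25 = 33.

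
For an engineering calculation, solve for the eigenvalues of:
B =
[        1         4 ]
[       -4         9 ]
λ = 5, 5

Solve det(B - λI) = 0. For a 2×2 matrix the characteristic equation is λ² - (trace)λ + det = 0.
trace(B) = a + d = 1 + 9 = 10.
det(B) = a*d - b*c = (1)*(9) - (4)*(-4) = 9 + 16 = 25.
Characteristic equation: λ² - (10)λ + (25) = 0.
Discriminant = (10)² - 4*(25) = 100 - 100 = 0.
λ = (10 ± √0) / 2 = (10 ± 0) / 2 = 5, 5.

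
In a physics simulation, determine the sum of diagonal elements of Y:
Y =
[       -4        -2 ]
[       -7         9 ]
tr(Y) = -4 + 9 = 5

The trace of a square matrix is the sum of its diagonal entries.
Diagonal entries of Y: Y[0][0] = -4, Y[1][1] = 9.
tr(Y) = -4 + 9 = 5.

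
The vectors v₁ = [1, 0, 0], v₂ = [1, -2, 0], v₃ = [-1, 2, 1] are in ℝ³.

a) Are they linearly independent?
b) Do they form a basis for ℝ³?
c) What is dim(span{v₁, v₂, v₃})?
Yes independent, yes basis, dim = 3

Stack v₁, v₂, v₃ as rows of a 3×3 matrix.
[[1, 0, 0]; [1, -2, 0]; [-1, 2, 1]] is already lower triangular with nonzero diagonal entries (1, -2, 1), so its determinant is the product of the diagonal entries, det = (1)·(-2)·(1) = -2 ≠ 0, and the rows are linearly independent.
Three linearly independent vectors in ℝ³ form a basis for ℝ³, so dim(span{v₁,v₂,v₃}) = 3.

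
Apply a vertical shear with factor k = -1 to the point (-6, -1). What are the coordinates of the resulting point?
(-6, 5)

Shear matrix for vertical shear with factor k = -1:
[[1, 0], [-1, 1]]
Result: (-6, -1) → (-6, 5)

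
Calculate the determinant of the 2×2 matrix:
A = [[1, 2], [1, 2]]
0

For A = [[a, b], [c, d]], det(A) = a*d - b*c.
det(A) = (1)*(2) - (2)*(1) = 2 - 2 = 0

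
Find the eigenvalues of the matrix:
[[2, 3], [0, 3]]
λ = 2 and λ = 3

Characteristic equation: det(A - λI) = 0
λ² - (trace)λ + (det) = 0
λ² - (5)λ + (6) = 0
λ² - 5λ + 6 = 0
Solving: λ = 2, 3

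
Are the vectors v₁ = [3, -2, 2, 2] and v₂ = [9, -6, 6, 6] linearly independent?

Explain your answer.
No, linearly dependent (v₂ = 3·v₁)

Check whether there is a scalar k with v₂ = k·v₁.
Comparing components, k = 3 satisfies 3·[3, -2, 2, 2] = [9, -6, 6, 6].
Since v₂ is a scalar multiple of v₁, the two vectors are linearly dependent.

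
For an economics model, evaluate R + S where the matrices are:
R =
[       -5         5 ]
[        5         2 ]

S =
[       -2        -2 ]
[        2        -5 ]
R + S =
[       -7         3 ]
[        7        -3 ]

Matrix addition is elementwise: (R+S)[i][j] = R[i][j] + S[i][j].
  (R+S)[0][0] = (-5) + (-2) = -7
  (R+S)[0][1] = (5) + (-2) = 3
  (R+S)[1][0] = (5) + (2) = 7
  (R+S)[1][1] = (2) + (-5) = -3
R + S =
[       -7         3 ]
[        7        -3 ]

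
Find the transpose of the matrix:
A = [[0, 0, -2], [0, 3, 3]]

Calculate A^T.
[[0, 0], [0, 3], [-2, 3]]

The transpose sends entry (i,j) to (j,i); rows become columns.
Row 0 of A: [0, 0, -2] -> column 0 of A^T.
Row 1 of A: [0, 3, 3] -> column 1 of A^T.
A^T = [[0, 0], [0, 3], [-2, 3]]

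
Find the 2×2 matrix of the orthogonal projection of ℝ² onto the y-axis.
[[0, 0], [0, 1]]

The orthogonal projection onto the line spanned by a nonzero vector u = (a, b) has matrix P = (u uᵀ) / (uᵀ u) = (1/(a² + b²)) · [[a², ab], [ab, b²]].
Here u = (0, 1), so a² + b² = 0 + 1 = 1.
P = (1/1) · [[0, 0], [0, 1]] = [[0, 0], [0, 1]].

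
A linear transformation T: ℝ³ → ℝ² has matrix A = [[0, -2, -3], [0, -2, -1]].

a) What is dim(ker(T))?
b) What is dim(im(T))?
dim(ker) = 1, dim(im) = 2

The two rows are not scalar multiples of one another (no single k satisfies row 2 = k × row 1), so they are linearly independent.
Thus rank(A) = 2.
dim(im(T)) = rank(A) = 2.
By the rank-nullity theorem applied to T: ℝ³ → ℝ², rank(A) + nullity(A) = 3 (the domain dimension), so dim(ker(T)) = 3 - 2 = 1.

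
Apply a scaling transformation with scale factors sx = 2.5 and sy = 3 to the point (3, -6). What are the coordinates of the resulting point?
(7.5, -18)

Scaling matrix:
[[2.50, 0], [0, 3]]
Result: (3 × 2.5, -6 × 3) = (7.5, -18)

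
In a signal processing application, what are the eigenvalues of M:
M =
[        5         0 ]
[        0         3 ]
λ = 3, 5

Solve det(M - λI) = 0. For a 2×2 matrix the characteristic equation is λ² - (trace)λ + det = 0.
trace(M) = a + d = 5 + 3 = 8.
det(M) = a*d - b*c = (5)*(3) - (0)*(0) = 15 - 0 = 15.
Characteristic equation: λ² - (8)λ + (15) = 0.
Discriminant = (8)² - 4*(15) = 64 - 60 = 4.
λ = (8 ± √4) / 2 = (8 ± 2) / 2 = 3, 5.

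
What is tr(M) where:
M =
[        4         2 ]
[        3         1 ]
tr(M) = 4 + 1 = 5

The trace of a square matrix is the sum of its diagonal entries.
Diagonal entries of M: M[0][0] = 4, M[1][1] = 1.
tr(M) = 4 + 1 = 5.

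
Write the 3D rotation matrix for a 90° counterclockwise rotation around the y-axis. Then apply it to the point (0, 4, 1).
R = [[0, 0, 1], [0, 1, 0], [-1, 0, 0]]; R·(0, 4, 1) = (1, 4, 0)

Rotation matrix for 90° around y-axis:
cos(90°) = 0, sin(90°) = 1
R = [[0, 0, 1], [0, 1, 0], [-1, 0, 0]]
Apply to (0, 4, 1): R·[0, 4, 1]ᵀ = (1, 4, 0)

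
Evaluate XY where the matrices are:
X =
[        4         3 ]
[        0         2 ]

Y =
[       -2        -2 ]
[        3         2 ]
XY =
[        1        -2 ]
[        6         4 ]

Matrix multiplication: (XY)[i][j] = sum over k of X[i][k] * Y[k][j].
  (XY)[0][0] = (4)*(-2) + (3)*(3) = 1
  (XY)[0][1] = (4)*(-2) + (3)*(2) = -2
  (XY)[1][0] = (0)*(-2) + (2)*(3) = 6
  (XY)[1][1] = (0)*(-2) + (2)*(2) = 4
XY =
[        1        -2 ]
[        6         4 ]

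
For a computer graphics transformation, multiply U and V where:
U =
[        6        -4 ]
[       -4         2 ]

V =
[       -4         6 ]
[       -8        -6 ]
UV =
[        8        60 ]
[        0       -36 ]

Matrix multiplication: (UV)[i][j] = sum over k of U[i][k] * V[k][j].
  (UV)[0][0] = (6)*(-4) + (-4)*(-8) = 8
  (UV)[0][1] = (6)*(6) + (-4)*(-6) = 60
  (UV)[1][0] = (-4)*(-4) + (2)*(-8) = 0
  (UV)[1][1] = (-4)*(6) + (2)*(-6) = -36
UV =
[        8        60 ]
[        0       -36 ]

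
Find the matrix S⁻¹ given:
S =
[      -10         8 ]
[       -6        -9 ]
det(S) = 138
S⁻¹ =
[    -3/46     -4/69 ]
[     1/23     -5/69 ]

For a 2×2 matrix S = [[a, b], [c, d]] with det(S) ≠ 0, S⁻¹ = (1/det(S)) * [[d, -b], [-c, a]].
det(S) = (-10)*(-9) - (8)*(-6) = 90 + 48 = 138.
S⁻¹ = (1/138) * [[-9, -8], [6, -10]].
Dividing each entry by 138 and reducing:
S⁻¹ =
[    -3/46     -4/69 ]
[     1/23     -5/69 ]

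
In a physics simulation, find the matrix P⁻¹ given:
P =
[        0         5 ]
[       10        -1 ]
det(P) = -50
P⁻¹ =
[     1/50      1/10 ]
[      1/5         0 ]

For a 2×2 matrix P = [[a, b], [c, d]] with det(P) ≠ 0, P⁻¹ = (1/det(P)) * [[d, -b], [-c, a]].
det(P) = (0)*(-1) - (5)*(10) = 0 - 50 = -50.
P⁻¹ = (1/-50) * [[-1, -5], [-10, 0]].
Dividing each entry by -50 and reducing:
P⁻¹ =
[     1/50      1/10 ]
[      1/5         0 ]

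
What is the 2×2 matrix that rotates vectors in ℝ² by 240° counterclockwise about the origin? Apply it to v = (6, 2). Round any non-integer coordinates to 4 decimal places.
R = [[-1/2, √3/2], [-√3/2, -1/2]]; R·v = (-1.2679, -6.1962)

A counterclockwise rotation by angle θ in ℝ² has matrix R(θ) = [[cos θ, -sin θ], [sin θ, cos θ]].
For θ = 240°: cos θ = -1/2, sin θ = -√3/2.
R(240°) = [[-1/2, √3/2], [-√3/2, -1/2]].
R·v = [-1/2·6 + (√3/2)·2, -√3/2·6 + -1/2·2] = (-1.2679, -6.1962).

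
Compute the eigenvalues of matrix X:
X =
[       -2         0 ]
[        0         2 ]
λ = -2, 2

Solve det(X - λI) = 0. For a 2×2 matrix the characteristic equation is λ² - (trace)λ + det = 0.
trace(X) = a + d = -2 + 2 = 0.
det(X) = a*d - b*c = (-2)*(2) - (0)*(0) = -4 - 0 = -4.
Characteristic equation: λ² - (0)λ + (-4) = 0.
Discriminant = (0)² - 4*(-4) = 0 + 16 = 16.
λ = (0 ± √16) / 2 = (0 ± 4) / 2 = -2, 2.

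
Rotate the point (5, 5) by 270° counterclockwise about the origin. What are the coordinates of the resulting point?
(5, -5)

Rotation matrix R(θ) = [[cos θ, -sin θ], [sin θ, cos θ]]; for θ = 270°:
R = [[0, 1], [-1, 0]]
Result: R × [5, 5]ᵀ = [0·5 + (1)·5, -1·5 + (0)·5]ᵀ = (5, -5)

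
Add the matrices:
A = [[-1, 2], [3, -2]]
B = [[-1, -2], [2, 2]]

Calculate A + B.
[[-2, 0], [5, 0]]

Add corresponding elements:
(-1)+(-1)=-2
(2)+(-2)=0
(3)+(2)=5
(-2)+(2)=0
A + B = [[-2, 0], [5, 0]]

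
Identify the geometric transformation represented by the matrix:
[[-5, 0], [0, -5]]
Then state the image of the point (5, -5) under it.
uniform scaling by factor -5; image of (5, -5) is (-25, 25)

This is a diagonal matrix with equal entries -5, so it scales both axes by the same factor -5.
The matrix [[-5, 0], [0, -5]] represents: uniform scaling by factor -5.
Applying it to (5, -5): [-5·5 + 0·-5, 0·5 + -5·-5] = (-25, 25).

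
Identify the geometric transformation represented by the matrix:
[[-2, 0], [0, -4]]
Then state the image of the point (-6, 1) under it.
non-uniform scaling by (-2, -4); image of (-6, 1) is (12, -4)

This is diagonal with distinct entries, so it scales the x-axis by -2 and the y-axis by -4.
The matrix [[-2, 0], [0, -4]] represents: non-uniform scaling by (-2, -4).
Applying it to (-6, 1): [-2·-6 + 0·1, 0·-6 + -4·1] = (12, -4).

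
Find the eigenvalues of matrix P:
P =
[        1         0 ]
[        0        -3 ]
λ = -3, 1

Solve det(P - λI) = 0. For a 2×2 matrix the characteristic equation is λ² - (trace)λ + det = 0.
trace(P) = a + d = 1 - 3 = -2.
det(P) = a*d - b*c = (1)*(-3) - (0)*(0) = -3 - 0 = -3.
Characteristic equation: λ² - (-2)λ + (-3) = 0.
Discriminant = (-2)² - 4*(-3) = 4 + 12 = 16.
λ = (-2 ± √16) / 2 = (-2 ± 4) / 2 = -3, 1.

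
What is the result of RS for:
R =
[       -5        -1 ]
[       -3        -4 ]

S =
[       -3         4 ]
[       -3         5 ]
RS =
[       18       -25 ]
[       21       -32 ]

Matrix multiplication: (RS)[i][j] = sum over k of R[i][k] * S[k][j].
  (RS)[0][0] = (-5)*(-3) + (-1)*(-3) = 18
  (RS)[0][1] = (-5)*(4) + (-1)*(5) = -25
  (RS)[1][0] = (-3)*(-3) + (-4)*(-3) = 21
  (RS)[1][1] = (-3)*(4) + (-4)*(5) = -32
RS =
[       18       -25 ]
[       21       -32 ]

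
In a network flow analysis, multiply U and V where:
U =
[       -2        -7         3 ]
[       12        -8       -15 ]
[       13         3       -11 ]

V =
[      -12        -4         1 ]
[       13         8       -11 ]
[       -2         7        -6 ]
UV =
[      -73       -27        57 ]
[     -218      -217       190 ]
[      -95      -105        46 ]

Matrix multiplication: (UV)[i][j] = sum over k of U[i][k] * V[k][j].
  (UV)[0][0] = (-2)*(-12) + (-7)*(13) + (3)*(-2) = -73
  (UV)[0][1] = (-2)*(-4) + (-7)*(8) + (3)*(7) = -27
  (UV)[0][2] = (-2)*(1) + (-7)*(-11) + (3)*(-6) = 57
  (UV)[1][0] = (12)*(-12) + (-8)*(13) + (-15)*(-2) = -218
  (UV)[1][1] = (12)*(-4) + (-8)*(8) + (-15)*(7) = -217
  (UV)[1][2] = (12)*(1) + (-8)*(-11) + (-15)*(-6) = 190
  (UV)[2][0] = (13)*(-12) + (3)*(13) + (-11)*(-2) = -95
  (UV)[2][1] = (13)*(-4) + (3)*(8) + (-11)*(7) = -105
  (UV)[2][2] = (13)*(1) + (3)*(-11) + (-11)*(-6) = 46
UV =
[      -73       -27        57 ]
[     -218      -217       190 ]
[      -95      -105        46 ]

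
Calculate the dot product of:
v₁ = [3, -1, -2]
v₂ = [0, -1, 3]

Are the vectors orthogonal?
-5, No

The dot product is the sum of products of corresponding components.
v₁·v₂ = (3)*(0) + (-1)*(-1) + (-2)*(3) = 0 + 1 - 6 = -5.
Two vectors are orthogonal iff their dot product is 0; here the dot product is -5, so the vectors are not orthogonal.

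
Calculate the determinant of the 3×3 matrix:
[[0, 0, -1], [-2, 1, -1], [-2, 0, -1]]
-2

Expansion along first row:
det = 0·det([[1,-1],[0,-1]]) - 0·det([[-2,-1],[-2,-1]]) + -1·det([[-2,1],[-2,0]])
    = 0·(1·-1 - -1·0) - 0·(-2·-1 - -1·-2) + -1·(-2·0 - 1·-2)
    = 0·-1 - 0·0 + -1·2
    = 0 + 0 + -2 = -2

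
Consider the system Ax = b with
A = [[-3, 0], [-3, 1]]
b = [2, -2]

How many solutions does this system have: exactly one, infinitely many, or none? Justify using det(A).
Exactly one solution

Compute det(A) = (-3)*(1) - (0)*(-3) = -3.
Because det(A) ≠ 0, A is invertible and Ax = b has a unique solution for every b (here x = A⁻¹ b).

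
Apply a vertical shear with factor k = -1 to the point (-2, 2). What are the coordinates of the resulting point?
(-2, 4)

Shear matrix for vertical shear with factor k = -1:
[[1, 0], [-1, 1]]
Result: (-2, 2) → (-2, 4)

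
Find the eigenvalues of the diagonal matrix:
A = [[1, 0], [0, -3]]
λ₁ = 1, λ₂ = -3

The characteristic polynomial of A is det(A - λI) = (1 - λ)(-3 - λ) = 0.
The roots are λ = 1 and λ = -3, so the eigenvalues are the diagonal entries.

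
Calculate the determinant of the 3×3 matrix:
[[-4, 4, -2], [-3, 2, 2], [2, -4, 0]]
-32

Expansion along first row:
det = -4·det([[2,2],[-4,0]]) - 4·det([[-3,2],[2,0]]) + -2·det([[-3,2],[2,-4]])
    = -4·(2·0 - 2·-4) - 4·(-3·0 - 2·2) + -2·(-3·-4 - 2·2)
    = -4·8 - 4·-4 + -2·8
    = -32 + 16 + -16 = -32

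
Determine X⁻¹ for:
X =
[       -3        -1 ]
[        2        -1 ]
det(X) = 5
X⁻¹ =
[     -1/5       1/5 ]
[     -2/5      -3/5 ]

For a 2×2 matrix X = [[a, b], [c, d]] with det(X) ≠ 0, X⁻¹ = (1/det(X)) * [[d, -b], [-c, a]].
det(X) = (-3)*(-1) - (-1)*(2) = 3 + 2 = 5.
X⁻¹ = (1/5) * [[-1, 1], [-2, -3]].
Dividing each entry by 5 and reducing:
X⁻¹ =
[     -1/5       1/5 ]
[     -2/5      -3/5 ]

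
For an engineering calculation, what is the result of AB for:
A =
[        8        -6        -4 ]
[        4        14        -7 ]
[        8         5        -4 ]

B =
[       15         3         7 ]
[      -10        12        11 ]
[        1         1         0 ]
AB =
[      176       -52       -10 ]
[      -87       173       182 ]
[       66        80       111 ]

Matrix multiplication: (AB)[i][j] = sum over k of A[i][k] * B[k][j].
  (AB)[0][0] = (8)*(15) + (-6)*(-10) + (-4)*(1) = 176
  (AB)[0][1] = (8)*(3) + (-6)*(12) + (-4)*(1) = -52
  (AB)[0][2] = (8)*(7) + (-6)*(11) + (-4)*(0) = -10
  (AB)[1][0] = (4)*(15) + (14)*(-10) + (-7)*(1) = -87
  (AB)[1][1] = (4)*(3) + (14)*(12) + (-7)*(1) = 173
  (AB)[1][2] = (4)*(7) + (14)*(11) + (-7)*(0) = 182
  (AB)[2][0] = (8)*(15) + (5)*(-10) + (-4)*(1) = 66
  (AB)[2][1] = (8)*(3) + (5)*(12) + (-4)*(1) = 80
  (AB)[2][2] = (8)*(7) + (5)*(11) + (-4)*(0) = 111
AB =
[      176       -52       -10 ]
[      -87       173       182 ]
[       66        80       111 ]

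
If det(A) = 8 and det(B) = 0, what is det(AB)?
0

Use the multiplicative property of determinants: det(AB) = det(A)*det(B).
det(AB) = (8)*(0) = 0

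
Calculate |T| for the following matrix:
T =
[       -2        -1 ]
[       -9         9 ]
det(T) = -27

For a 2×2 matrix [[a, b], [c, d]], det = a*d - b*c.
det(T) = (-2)*(9) - (-1)*(-9) = -18 - 9 = -27.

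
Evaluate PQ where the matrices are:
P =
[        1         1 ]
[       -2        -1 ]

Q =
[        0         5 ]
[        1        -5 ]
PQ =
[        1         0 ]
[       -1        -5 ]

Matrix multiplication: (PQ)[i][j] = sum over k of P[i][k] * Q[k][j].
  (PQ)[0][0] = (1)*(0) + (1)*(1) = 1
  (PQ)[0][1] = (1)*(5) + (1)*(-5) = 0
  (PQ)[1][0] = (-2)*(0) + (-1)*(1) = -1
  (PQ)[1][1] = (-2)*(5) + (-1)*(-5) = -5
PQ =
[        1         0 ]
[       -1        -5 ]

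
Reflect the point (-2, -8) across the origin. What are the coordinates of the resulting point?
(2, 8)

Reflection across origin: (-2, -8) → (2, 8)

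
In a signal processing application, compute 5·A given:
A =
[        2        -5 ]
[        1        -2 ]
5A =
[       10       -25 ]
[        5       -10 ]

Scalar multiplication is elementwise: (5A)[i][j] = 5 * A[i][j].
  (5A)[0][0] = 5 * (2) = 10
  (5A)[0][1] = 5 * (-5) = -25
  (5A)[1][0] = 5 * (1) = 5
  (5A)[1][1] = 5 * (-2) = -10
5A =
[       10       -25 ]
[        5       -10 ]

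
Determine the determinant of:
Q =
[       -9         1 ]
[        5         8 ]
det(Q) = -77

For a 2×2 matrix [[a, b], [c, d]], det = a*d - b*c.
det(Q) = (-9)*(8) - (1)*(5) = -72 - 5 = -77.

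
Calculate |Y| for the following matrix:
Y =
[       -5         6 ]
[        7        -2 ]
det(Y) = -32

For a 2×2 matrix [[a, b], [c, d]], det = a*d - b*c.
det(Y) = (-5)*(-2) - (6)*(7) = 10 - 42 = -32.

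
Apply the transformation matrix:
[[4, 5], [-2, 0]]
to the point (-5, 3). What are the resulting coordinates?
(-5, 10)

Matrix multiplication:
[[4, 5], [-2, 0]] × [-5, 3]ᵀ
= [4×-5 + 5×3, -2×-5 + 0×3]ᵀ
= [-5.0000, 10.0000]ᵀ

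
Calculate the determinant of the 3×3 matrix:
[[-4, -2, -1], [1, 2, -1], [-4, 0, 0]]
-16

Expansion along first row:
det = -4·det([[2,-1],[0,0]]) - -2·det([[1,-1],[-4,0]]) + -1·det([[1,2],[-4,0]])
    = -4·(2·0 - -1·0) - -2·(1·0 - -1·-4) + -1·(1·0 - 2·-4)
    = -4·0 - -2·-4 + -1·8
    = 0 + -8 + -8 = -16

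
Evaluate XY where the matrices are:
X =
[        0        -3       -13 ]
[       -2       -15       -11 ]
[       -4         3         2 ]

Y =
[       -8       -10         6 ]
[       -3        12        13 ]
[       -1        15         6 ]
XY =
[       22      -231      -117 ]
[       72      -325      -273 ]
[       21       106        27 ]

Matrix multiplication: (XY)[i][j] = sum over k of X[i][k] * Y[k][j].
  (XY)[0][0] = (0)*(-8) + (-3)*(-3) + (-13)*(-1) = 22
  (XY)[0][1] = (0)*(-10) + (-3)*(12) + (-13)*(15) = -231
  (XY)[0][2] = (0)*(6) + (-3)*(13) + (-13)*(6) = -117
  (XY)[1][0] = (-2)*(-8) + (-15)*(-3) + (-11)*(-1) = 72
  (XY)[1][1] = (-2)*(-10) + (-15)*(12) + (-11)*(15) = -325
  (XY)[1][2] = (-2)*(6) + (-15)*(13) + (-11)*(6) = -273
  (XY)[2][0] = (-4)*(-8) + (3)*(-3) + (2)*(-1) = 21
  (XY)[2][1] = (-4)*(-10) + (3)*(12) + (2)*(15) = 106
  (XY)[2][2] = (-4)*(6) + (3)*(13) + (2)*(6) = 27
XY =
[       22      -231      -117 ]
[       72      -325      -273 ]
[       21       106        27 ]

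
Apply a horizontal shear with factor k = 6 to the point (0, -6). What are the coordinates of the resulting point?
(-36, -6)

Shear matrix for horizontal shear with factor k = 6:
[[1, 6], [0, 1]]
Result: (0, -6) → (-36, -6)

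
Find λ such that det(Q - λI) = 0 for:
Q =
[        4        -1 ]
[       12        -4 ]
λ = -2, 2

Solve det(Q - λI) = 0. For a 2×2 matrix the characteristic equation is λ² - (trace)λ + det = 0.
trace(Q) = a + d = 4 - 4 = 0.
det(Q) = a*d - b*c = (4)*(-4) - (-1)*(12) = -16 + 12 = -4.
Characteristic equation: λ² - (0)λ + (-4) = 0.
Discriminant = (0)² - 4*(-4) = 0 + 16 = 16.
λ = (0 ± √16) / 2 = (0 ± 4) / 2 = -2, 2.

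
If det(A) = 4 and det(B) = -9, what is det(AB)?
-36

Use the multiplicative property of determinants: det(AB) = det(A)*det(B).
det(AB) = (4)*(-9) = -36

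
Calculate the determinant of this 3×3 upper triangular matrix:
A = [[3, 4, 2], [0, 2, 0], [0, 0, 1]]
6

The determinant of a triangular matrix is the product of its diagonal entries (the off-diagonal entries above the diagonal do not affect it).
det(A) = (3) * (2) * (1) = 6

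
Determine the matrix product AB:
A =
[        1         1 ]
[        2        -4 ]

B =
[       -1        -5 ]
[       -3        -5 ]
AB =
[       -4       -10 ]
[       10        10 ]

Matrix multiplication: (AB)[i][j] = sum over k of A[i][k] * B[k][j].
  (AB)[0][0] = (1)*(-1) + (1)*(-3) = -4
  (AB)[0][1] = (1)*(-5) + (1)*(-5) = -10
  (AB)[1][0] = (2)*(-1) + (-4)*(-3) = 10
  (AB)[1][1] = (2)*(-5) + (-4)*(-5) = 10
AB =
[       -4       -10 ]
[       10        10 ]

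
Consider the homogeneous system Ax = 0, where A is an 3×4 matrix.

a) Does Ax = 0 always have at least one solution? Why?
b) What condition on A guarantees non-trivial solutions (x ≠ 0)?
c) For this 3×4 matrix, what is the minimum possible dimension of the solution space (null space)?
a) Yes, x = 0 is always a solution. b) When A has linearly dependent columns (rank < n). c) Minimum nullity = 1.

a) x = 0 satisfies A·0 = 0, so the zero vector is always a solution.
b) Non-trivial solutions exist iff the columns of A are linearly dependent, equivalently rank(A) < n (the number of columns).
c) By rank-nullity, rank(A) + nullity(A) = n = 4. Since A has only 3 rows, rank(A) ≤ 3, so nullity(A) ≥ 4 - 3 = 1.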